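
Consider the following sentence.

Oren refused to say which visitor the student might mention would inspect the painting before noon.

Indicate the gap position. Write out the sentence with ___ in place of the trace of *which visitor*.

Pre-movement form: The student might mention which visitor would inspect the painting before noon.
'which visitor' functions as the subject of the clause embedded under 'mention'. The gap is right after 'mention'.

Oren refused to say which visitor the student might mention ___ would inspect the painting before noon.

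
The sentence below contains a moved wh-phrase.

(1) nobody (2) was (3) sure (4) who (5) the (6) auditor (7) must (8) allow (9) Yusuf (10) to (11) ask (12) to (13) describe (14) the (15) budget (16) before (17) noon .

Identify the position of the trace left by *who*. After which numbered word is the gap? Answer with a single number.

11

Before movement: The auditor must allow Yusuf to ask who to describe the budget before noon.
'who' is the direct object of 'ask'. It moves to the left edge, and the trace sits right after 'ask':
Nobody was sure who the auditor must allow Yusuf to ask ___ to describe the budget before noon.
'ask' is word 11.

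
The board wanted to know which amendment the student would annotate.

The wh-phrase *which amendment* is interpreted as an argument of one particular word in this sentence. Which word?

annotate

In situ: The student would annotate which amendment.
'which amendment' is the direct object of 'annotate'. Fronting leaves a gap immediately after 'annotate':
The board wanted to know which amendment the student would annotate ___.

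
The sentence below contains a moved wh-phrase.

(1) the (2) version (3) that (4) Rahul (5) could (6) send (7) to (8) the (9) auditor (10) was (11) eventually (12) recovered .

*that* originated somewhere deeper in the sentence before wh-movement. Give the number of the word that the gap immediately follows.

'that' functions as the direct object of 'send'. Wh-movement fronts it, leaving a gap right after 'send':
The version that Rahul could send ___ to the auditor was eventually recovered.
'send' is word 6.

6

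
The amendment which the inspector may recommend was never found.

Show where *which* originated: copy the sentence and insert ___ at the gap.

The amendment which the inspector may recommend ___ was never found.

The filler 'which' is interpreted as the direct object of 'recommend'. The gap is right after 'recommend'.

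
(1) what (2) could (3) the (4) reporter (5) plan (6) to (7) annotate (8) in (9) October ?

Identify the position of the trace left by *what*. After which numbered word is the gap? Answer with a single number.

Before movement: The reporter could plan to annotate what in October.
The filler 'what' is interpreted as the direct object of 'annotate'. Wh-movement fronts it, leaving a gap right after 'annotate':
What could the reporter plan to annotate ___ in October?
'annotate' is word 7.

7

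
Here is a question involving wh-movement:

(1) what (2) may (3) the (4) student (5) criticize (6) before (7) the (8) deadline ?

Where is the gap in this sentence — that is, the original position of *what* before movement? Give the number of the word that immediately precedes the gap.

Before movement: The student may criticize what before the deadline.
'what' functions as the direct object of 'criticize'. It moves to the left edge, and the trace sits right after 'criticize':
What may the student criticize ___ before the deadline?
'criticize' is word 5.

5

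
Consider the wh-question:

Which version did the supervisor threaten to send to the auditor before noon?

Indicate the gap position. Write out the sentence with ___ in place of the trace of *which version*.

Pre-movement form: The supervisor did threaten to send which version to the auditor before noon.
The filler 'which version' is interpreted as the direct object of 'send'. The gap is right after 'send'.

Which version did the supervisor threaten to send ___ to the auditor before noon?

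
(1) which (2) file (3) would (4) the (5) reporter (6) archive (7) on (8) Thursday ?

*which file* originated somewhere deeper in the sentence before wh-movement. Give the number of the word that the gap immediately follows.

Before movement: The reporter would archive which file on Thursday.
'which file' functions as the direct object of 'archive'. Wh-movement fronts it, leaving a gap right after 'archive':
Which file would the reporter archive ___ on Thursday?
'archive' is word 6.

6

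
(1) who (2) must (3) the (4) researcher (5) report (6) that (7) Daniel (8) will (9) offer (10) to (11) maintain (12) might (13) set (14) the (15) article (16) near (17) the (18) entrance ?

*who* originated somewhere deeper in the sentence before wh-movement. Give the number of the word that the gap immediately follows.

Before movement: The researcher must report that Daniel will offer to maintain who might set the article near the entrance.
'who' functions as the subject of the clause embedded under 'maintain'. Wh-movement fronts it, leaving a gap right after 'maintain':
Who must the researcher report that Daniel will offer to maintain ___ might set the article near the entrance?
'maintain' is word 11.

11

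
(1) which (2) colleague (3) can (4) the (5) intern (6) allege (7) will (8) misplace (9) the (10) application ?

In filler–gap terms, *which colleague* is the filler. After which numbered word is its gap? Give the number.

Underlying clause: The intern can allege which colleague will misplace the application.
'which colleague' is the subject of the clause embedded under 'allege'. Wh-movement fronts it, leaving a gap right after 'allege':
Which colleague can the intern allege ___ will misplace the application?
'allege' is word 6.

6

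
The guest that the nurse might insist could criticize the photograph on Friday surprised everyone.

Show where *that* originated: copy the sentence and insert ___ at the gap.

The filler 'that' is interpreted as the subject of the clause embedded under 'insist'. The gap is right after 'insist'.

The guest that the nurse might insist ___ could criticize the photograph on Friday surprised everyone.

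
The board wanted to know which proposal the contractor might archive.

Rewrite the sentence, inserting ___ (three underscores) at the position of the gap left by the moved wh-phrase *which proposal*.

The board wanted to know which proposal the contractor might archive ___.

In situ: The contractor might archive which proposal.
'which proposal' functions as the direct object of 'archive'. The gap is right after 'archive'.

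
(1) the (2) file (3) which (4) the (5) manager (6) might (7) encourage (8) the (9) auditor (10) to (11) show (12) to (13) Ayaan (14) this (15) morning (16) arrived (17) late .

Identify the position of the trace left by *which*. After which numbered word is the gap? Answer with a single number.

'which' is the direct object of 'show'. Wh-movement fronts it, leaving a gap right after 'show':
The file which the manager might encourage the auditor to show ___ to Ayaan this morning arrived late.
'show' is word 11.

11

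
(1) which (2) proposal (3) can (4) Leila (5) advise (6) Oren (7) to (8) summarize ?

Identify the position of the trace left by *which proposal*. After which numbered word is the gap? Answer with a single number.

Pre-movement form: Leila can advise Oren to summarize which proposal.
'which proposal' is the direct object of 'summarize'. It moves to the left edge, and the trace sits right after 'summarize':
Which proposal can Leila advise Oren to summarize ___?
'summarize' is word 8.

8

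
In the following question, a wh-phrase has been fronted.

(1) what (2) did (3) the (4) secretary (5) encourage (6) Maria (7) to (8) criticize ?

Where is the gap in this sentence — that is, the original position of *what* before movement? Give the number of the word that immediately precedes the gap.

Before movement: The secretary did encourage Maria to criticize what.
The filler 'what' is interpreted as the direct object of 'criticize'. Wh-movement fronts it, leaving a gap right after 'criticize':
What did the secretary encourage Maria to criticize ___?
'criticize' is word 8.

8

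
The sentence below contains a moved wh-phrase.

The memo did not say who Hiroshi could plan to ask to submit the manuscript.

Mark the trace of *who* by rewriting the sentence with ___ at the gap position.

Underlying clause: Hiroshi could plan to ask who to submit the manuscript.
'who' is the direct object of 'ask'. The gap is right after 'ask'.

The memo did not say who Hiroshi could plan to ask ___ to submit the manuscript.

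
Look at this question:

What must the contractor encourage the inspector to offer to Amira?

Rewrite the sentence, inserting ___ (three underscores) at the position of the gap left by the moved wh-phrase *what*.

What must the contractor encourage the inspector to offer ___ to Amira?

In situ: The contractor must encourage the inspector to offer what to Amira.
The filler 'what' is interpreted as the direct object of 'offer'. The gap is right after 'offer'.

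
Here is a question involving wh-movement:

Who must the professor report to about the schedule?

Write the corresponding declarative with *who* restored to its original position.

The professor must report to who about the schedule.

'who' functions as the object of the preposition 'to'. Wh-movement fronts it, leaving a gap right after 'to':
Who must the professor report to ___ about the schedule?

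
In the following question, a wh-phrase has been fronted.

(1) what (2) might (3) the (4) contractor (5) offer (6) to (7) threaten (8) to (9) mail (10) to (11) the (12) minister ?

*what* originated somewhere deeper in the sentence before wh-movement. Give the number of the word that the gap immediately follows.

9

Pre-movement form: The contractor might offer to threaten to mail what to the minister.
The filler 'what' is interpreted as the direct object of 'mail'. Wh-movement fronts it, leaving a gap right after 'mail':
What might the contractor offer to threaten to mail ___ to the minister?
'mail' is word 9.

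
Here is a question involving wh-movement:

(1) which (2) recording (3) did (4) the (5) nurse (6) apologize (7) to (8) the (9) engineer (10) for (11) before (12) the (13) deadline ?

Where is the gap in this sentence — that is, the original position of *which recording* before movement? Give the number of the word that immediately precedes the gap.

In situ: The nurse did apologize to the engineer for which recording before the deadline.
'which recording' is the object of the preposition 'for'. Fronting leaves a gap immediately after 'for':
Which recording did the nurse apologize to the engineer for ___ before the deadline?
'for' is word 10.

10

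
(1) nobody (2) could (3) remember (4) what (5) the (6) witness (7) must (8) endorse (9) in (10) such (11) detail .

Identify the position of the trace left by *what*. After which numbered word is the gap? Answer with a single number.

8

Pre-movement form: The witness must endorse what in such detail.
The filler 'what' is interpreted as the direct object of 'endorse'. Wh-movement fronts it, leaving a gap right after 'endorse':
Nobody could remember what the witness must endorse ___ in such detail.
'endorse' is word 8.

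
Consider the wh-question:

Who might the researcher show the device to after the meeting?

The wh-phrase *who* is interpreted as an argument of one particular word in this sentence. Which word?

to

Pre-movement form: The researcher might show the device to who after the meeting.
The filler 'who' is interpreted as the object of the preposition 'to' (recipient of 'show'). It moves to the left edge, and the trace sits right after 'to':
Who might the researcher show the device to ___ after the meeting?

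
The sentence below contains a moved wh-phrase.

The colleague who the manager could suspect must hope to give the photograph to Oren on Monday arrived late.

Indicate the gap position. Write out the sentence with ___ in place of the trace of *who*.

The colleague who the manager could suspect ___ must hope to give the photograph to Oren on Monday arrived late.

'who' functions as the subject of the clause embedded under 'suspect'. The gap is right after 'suspect'.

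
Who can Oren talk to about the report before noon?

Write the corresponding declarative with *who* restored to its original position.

Oren can talk to who about the report before noon.

'who' functions as the object of the preposition 'to'. Fronting leaves a gap immediately after 'to':
Who can Oren talk to ___ about the report before noon?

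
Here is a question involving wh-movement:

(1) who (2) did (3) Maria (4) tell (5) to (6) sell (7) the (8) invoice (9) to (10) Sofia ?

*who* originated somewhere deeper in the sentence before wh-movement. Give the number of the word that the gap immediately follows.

Before movement: Maria did tell who to sell the invoice to Sofia.
The filler 'who' is interpreted as the direct object of 'tell'. Fronting leaves a gap immediately after 'tell':
Who did Maria tell ___ to sell the invoice to Sofia?
'tell' is word 4.

4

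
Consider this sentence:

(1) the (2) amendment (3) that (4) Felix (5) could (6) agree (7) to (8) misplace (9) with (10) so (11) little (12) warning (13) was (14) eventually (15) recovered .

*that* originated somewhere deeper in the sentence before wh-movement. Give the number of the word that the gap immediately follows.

'that' functions as the direct object of 'misplace'. Wh-movement fronts it, leaving a gap right after 'misplace':
The amendment that Felix could agree to misplace ___ with so little warning was eventually recovered.
'misplace' is word 8.

8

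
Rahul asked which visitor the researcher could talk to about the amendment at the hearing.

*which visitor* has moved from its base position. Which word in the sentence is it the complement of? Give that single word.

In situ: The researcher could talk to which visitor about the amendment at the hearing.
'which visitor' functions as the object of the preposition 'to'. Fronting leaves a gap immediately after 'to':
Rahul asked which visitor the researcher could talk to ___ about the amendment at the hearing.

to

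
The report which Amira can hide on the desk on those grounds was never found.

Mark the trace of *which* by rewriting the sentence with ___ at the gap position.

The report which Amira can hide ___ on the desk on those grounds was never found.

The filler 'which' is interpreted as the direct object of 'hide'. The gap is right after 'hide'.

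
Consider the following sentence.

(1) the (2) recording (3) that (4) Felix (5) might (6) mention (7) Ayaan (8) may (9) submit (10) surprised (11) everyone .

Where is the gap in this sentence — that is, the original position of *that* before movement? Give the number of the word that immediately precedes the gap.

'that' functions as the direct object of 'submit'. It moves to the left edge, and the trace sits right after 'submit':
The recording that Felix might mention Ayaan may submit ___ surprised everyone.
'submit' is word 9.

9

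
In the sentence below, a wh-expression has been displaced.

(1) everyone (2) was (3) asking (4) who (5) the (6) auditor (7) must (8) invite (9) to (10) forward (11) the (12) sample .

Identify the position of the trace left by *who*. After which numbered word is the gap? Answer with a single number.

Before movement: The auditor must invite who to forward the sample.
'who' is the direct object of 'invite'. Wh-movement fronts it, leaving a gap right after 'invite':
Everyone was asking who the auditor must invite ___ to forward the sample.
'invite' is word 8.

8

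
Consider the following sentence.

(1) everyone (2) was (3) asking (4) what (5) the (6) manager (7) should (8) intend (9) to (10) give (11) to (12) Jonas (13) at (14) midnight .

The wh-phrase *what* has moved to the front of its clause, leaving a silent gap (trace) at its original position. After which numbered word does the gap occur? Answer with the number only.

10

Pre-movement form: The manager should intend to give what to Jonas at midnight.
'what' functions as the direct object of 'give'. It moves to the left edge, and the trace sits right after 'give':
Everyone was asking what the manager should intend to give ___ to Jonas at midnight.
'give' is word 10.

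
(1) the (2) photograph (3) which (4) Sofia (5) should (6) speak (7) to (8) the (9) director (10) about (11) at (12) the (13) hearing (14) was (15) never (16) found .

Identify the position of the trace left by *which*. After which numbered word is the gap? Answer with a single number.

10

The filler 'which' is interpreted as the object of the preposition 'about'. It moves to the left edge, and the trace sits right after 'about':
The photograph which Sofia should speak to the director about ___ at the hearing was never found.
'about' is word 10.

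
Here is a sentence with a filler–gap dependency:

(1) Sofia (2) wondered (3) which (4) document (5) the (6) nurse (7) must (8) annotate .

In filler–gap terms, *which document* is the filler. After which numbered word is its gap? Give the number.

Underlying clause: The nurse must annotate which document.
'which document' functions as the direct object of 'annotate'. It moves to the left edge, and the trace sits right after 'annotate':
Sofia wondered which document the nurse must annotate ___.
'annotate' is word 8.

8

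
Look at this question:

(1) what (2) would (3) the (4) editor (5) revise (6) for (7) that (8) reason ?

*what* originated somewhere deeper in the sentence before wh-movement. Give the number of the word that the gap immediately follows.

5

In situ: The editor would revise what for that reason.
The filler 'what' is interpreted as the direct object of 'revise'. Wh-movement fronts it, leaving a gap right after 'revise':
What would the editor revise ___ for that reason?
'revise' is word 5.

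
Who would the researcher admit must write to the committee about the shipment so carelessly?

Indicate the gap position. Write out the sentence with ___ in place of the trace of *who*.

Who would the researcher admit ___ must write to the committee about the shipment so carelessly?

Underlying clause: The researcher would admit who must write to the committee about the shipment so carelessly.
'who' is the subject of the clause embedded under 'admit'. The gap is right after 'admit'.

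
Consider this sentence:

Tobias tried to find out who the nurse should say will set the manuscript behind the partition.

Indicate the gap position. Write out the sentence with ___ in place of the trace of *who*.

Tobias tried to find out who the nurse should say ___ will set the manuscript behind the partition.

Pre-movement form: The nurse should say who will set the manuscript behind the partition.
'who' functions as the subject of the clause embedded under 'say'. The gap is right after 'say'.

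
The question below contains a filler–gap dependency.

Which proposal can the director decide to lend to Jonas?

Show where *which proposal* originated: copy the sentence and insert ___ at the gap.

Pre-movement form: The director can decide to lend which proposal to Jonas.
'which proposal' is the direct object of 'lend'. The gap is right after 'lend'.

Which proposal can the director decide to lend ___ to Jonas?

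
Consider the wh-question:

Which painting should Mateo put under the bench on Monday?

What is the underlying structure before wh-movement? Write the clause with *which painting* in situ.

'which painting' functions as the direct object of 'put'. It moves to the left edge, and the trace sits right after 'put':
Which painting should Mateo put ___ under the bench on Monday?

Mateo should put which painting under the bench on Monday.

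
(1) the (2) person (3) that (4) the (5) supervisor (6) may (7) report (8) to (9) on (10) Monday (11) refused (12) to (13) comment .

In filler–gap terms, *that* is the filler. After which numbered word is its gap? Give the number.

The filler 'that' is interpreted as the object of the preposition 'to'. It moves to the left edge, and the trace sits right after 'to':
The person that the supervisor may report to ___ on Monday refused to comment.
'to' is word 8.

8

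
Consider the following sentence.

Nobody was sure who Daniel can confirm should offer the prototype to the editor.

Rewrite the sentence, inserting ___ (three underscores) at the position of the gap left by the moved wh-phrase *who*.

Underlying clause: Daniel can confirm who should offer the prototype to the editor.
The filler 'who' is interpreted as the subject of the clause embedded under 'confirm'. The gap is right after 'confirm'.

Nobody was sure who Daniel can confirm ___ should offer the prototype to the editor.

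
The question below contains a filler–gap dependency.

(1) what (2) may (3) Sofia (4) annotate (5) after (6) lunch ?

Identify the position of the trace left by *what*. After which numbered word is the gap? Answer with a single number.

4

Pre-movement form: Sofia may annotate what after lunch.
'what' is the direct object of 'annotate'. It moves to the left edge, and the trace sits right after 'annotate':
What may Sofia annotate ___ after lunch?
'annotate' is word 4.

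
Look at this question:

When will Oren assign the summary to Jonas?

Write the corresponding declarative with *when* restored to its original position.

'when' is the temporal adjunct. Wh-movement fronts it, leaving a gap right after 'Jonas':
When will Oren assign the summary to Jonas ___?

Oren will assign the summary to Jonas when.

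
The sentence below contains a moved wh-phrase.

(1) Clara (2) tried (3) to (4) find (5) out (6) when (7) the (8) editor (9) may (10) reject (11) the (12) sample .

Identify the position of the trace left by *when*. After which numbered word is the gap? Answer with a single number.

Underlying clause: The editor may reject the sample when.
The filler 'when' is interpreted as the temporal adjunct. Fronting leaves a gap immediately after 'sample':
Clara tried to find out when the editor may reject the sample ___.
'sample' is word 12.

12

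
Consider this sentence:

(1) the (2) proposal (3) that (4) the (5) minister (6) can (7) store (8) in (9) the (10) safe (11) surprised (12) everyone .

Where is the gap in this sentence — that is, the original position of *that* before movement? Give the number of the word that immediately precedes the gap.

7

The filler 'that' is interpreted as the direct object of 'store'. Fronting leaves a gap immediately after 'store':
The proposal that the minister can store ___ in the safe surprised everyone.
'store' is word 7.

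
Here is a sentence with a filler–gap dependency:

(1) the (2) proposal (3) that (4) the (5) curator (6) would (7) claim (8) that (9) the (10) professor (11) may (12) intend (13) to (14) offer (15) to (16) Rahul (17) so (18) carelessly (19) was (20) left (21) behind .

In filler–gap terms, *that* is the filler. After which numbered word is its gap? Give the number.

The filler 'that' is interpreted as the direct object of 'offer'. Wh-movement fronts it, leaving a gap right after 'offer':
The proposal that the curator would claim that the professor may intend to offer ___ to Rahul so carelessly was left behind.
'offer' is word 14.

14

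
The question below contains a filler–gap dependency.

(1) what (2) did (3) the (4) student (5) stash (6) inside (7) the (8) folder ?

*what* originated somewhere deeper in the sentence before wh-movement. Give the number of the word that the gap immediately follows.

5

Before movement: The student did stash what inside the folder.
'what' is the direct object of 'stash'. Wh-movement fronts it, leaving a gap right after 'stash':
What did the student stash ___ inside the folder?
'stash' is word 5.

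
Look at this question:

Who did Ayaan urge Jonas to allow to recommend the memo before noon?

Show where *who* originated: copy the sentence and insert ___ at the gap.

Who did Ayaan urge Jonas to allow ___ to recommend the memo before noon?

In situ: Ayaan did urge Jonas to allow who to recommend the memo before noon.
'who' functions as the direct object of 'allow'. The gap is right after 'allow'.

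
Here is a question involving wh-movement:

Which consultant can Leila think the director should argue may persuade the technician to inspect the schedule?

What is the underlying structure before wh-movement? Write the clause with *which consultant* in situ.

Leila can think the director should argue which consultant may persuade the technician to inspect the schedule.

'which consultant' is the subject of the clause embedded under 'argue'. Fronting leaves a gap immediately after 'argue':
Which consultant can Leila think the director should argue ___ may persuade the technician to inspect the schedule?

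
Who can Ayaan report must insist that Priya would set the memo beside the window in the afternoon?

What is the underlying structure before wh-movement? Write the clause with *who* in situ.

'who' functions as the subject of the clause embedded under 'report'. Fronting leaves a gap immediately after 'report':
Who can Ayaan report ___ must insist that Priya would set the memo beside the window in the afternoon?

Ayaan can report who must insist that Priya would set the memo beside the window in the afternoon.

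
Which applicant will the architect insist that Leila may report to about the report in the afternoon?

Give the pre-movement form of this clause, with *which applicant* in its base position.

The architect will insist that Leila may report to which applicant about the report in the afternoon.

'which applicant' functions as the object of the preposition 'to'. It moves to the left edge, and the trace sits right after 'to':
Which applicant will the architect insist that Leila may report to ___ about the report in the afternoon?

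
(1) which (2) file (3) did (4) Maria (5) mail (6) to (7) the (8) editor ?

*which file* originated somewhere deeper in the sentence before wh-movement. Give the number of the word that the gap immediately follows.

Pre-movement form: Maria did mail which file to the editor.
The filler 'which file' is interpreted as the direct object of 'mail'. Wh-movement fronts it, leaving a gap right after 'mail':
Which file did Maria mail ___ to the editor?
'mail' is word 5.

5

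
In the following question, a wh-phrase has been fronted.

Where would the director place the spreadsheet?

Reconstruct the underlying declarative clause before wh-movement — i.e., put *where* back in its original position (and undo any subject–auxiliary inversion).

The filler 'where' is interpreted as the locative complement of 'place'. Wh-movement fronts it, leaving a gap right after 'spreadsheet':
Where would the director place the spreadsheet ___?

The director would place the spreadsheet where.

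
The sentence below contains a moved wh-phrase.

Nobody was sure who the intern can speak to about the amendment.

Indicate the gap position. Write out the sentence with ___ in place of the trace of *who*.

Nobody was sure who the intern can speak to ___ about the amendment.

Before movement: The intern can speak to who about the amendment.
The filler 'who' is interpreted as the object of the preposition 'to'. The gap is right after 'to'.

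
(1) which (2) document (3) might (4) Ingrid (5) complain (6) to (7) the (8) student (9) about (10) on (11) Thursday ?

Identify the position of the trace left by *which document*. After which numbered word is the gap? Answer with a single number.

Underlying clause: Ingrid might complain to the student about which document on Thursday.
The filler 'which document' is interpreted as the object of the preposition 'about'. It moves to the left edge, and the trace sits right after 'about':
Which document might Ingrid complain to the student about ___ on Thursday?
'about' is word 9.

9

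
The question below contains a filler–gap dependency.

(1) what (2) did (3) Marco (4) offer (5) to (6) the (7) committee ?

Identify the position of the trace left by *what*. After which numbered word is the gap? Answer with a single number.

4

Underlying clause: Marco did offer what to the committee.
'what' is the direct object of 'offer'. Fronting leaves a gap immediately after 'offer':
What did Marco offer ___ to the committee?
'offer' is word 4.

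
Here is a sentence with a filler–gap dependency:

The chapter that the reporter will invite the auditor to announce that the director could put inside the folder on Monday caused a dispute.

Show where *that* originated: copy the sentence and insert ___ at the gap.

The chapter that the reporter will invite the auditor to announce that the director could put ___ inside the folder on Monday caused a dispute.

'that' is the direct object of 'put'. The gap is right after 'put'.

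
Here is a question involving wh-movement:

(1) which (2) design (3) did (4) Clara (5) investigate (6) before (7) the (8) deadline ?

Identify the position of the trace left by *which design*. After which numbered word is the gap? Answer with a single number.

Underlying clause: Clara did investigate which design before the deadline.
The filler 'which design' is interpreted as the direct object of 'investigate'. It moves to the left edge, and the trace sits right after 'investigate':
Which design did Clara investigate ___ before the deadline?
'investigate' is word 5.

5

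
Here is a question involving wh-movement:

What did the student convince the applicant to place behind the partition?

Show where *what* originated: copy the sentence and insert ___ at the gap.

What did the student convince the applicant to place ___ behind the partition?

Before movement: The student did convince the applicant to place what behind the partition.
'what' functions as the direct object of 'place'. The gap is right after 'place'.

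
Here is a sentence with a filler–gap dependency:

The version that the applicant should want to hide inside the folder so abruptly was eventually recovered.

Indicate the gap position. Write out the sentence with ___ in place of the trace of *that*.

'that' is the direct object of 'hide'. The gap is right after 'hide'.

The version that the applicant should want to hide ___ inside the folder so abruptly was eventually recovered.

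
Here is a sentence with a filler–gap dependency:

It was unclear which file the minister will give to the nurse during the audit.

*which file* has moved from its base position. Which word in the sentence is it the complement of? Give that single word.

give

In situ: The minister will give which file to the nurse during the audit.
The filler 'which file' is interpreted as the direct object of 'give'. It moves to the left edge, and the trace sits right after 'give':
It was unclear which file the minister will give ___ to the nurse during the audit.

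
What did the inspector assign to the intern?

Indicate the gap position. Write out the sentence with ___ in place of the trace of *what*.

Before movement: The inspector did assign what to the intern.
'what' functions as the direct object of 'assign'. The gap is right after 'assign'.

What did the inspector assign ___ to the intern?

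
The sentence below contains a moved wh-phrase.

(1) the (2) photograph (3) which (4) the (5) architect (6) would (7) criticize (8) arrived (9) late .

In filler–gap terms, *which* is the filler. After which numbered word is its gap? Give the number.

7

'which' functions as the direct object of 'criticize'. It moves to the left edge, and the trace sits right after 'criticize':
The photograph which the architect would criticize ___ arrived late.
'criticize' is word 7.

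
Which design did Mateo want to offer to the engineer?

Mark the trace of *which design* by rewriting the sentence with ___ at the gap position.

Which design did Mateo want to offer ___ to the engineer?

In situ: Mateo did want to offer which design to the engineer.
'which design' is the direct object of 'offer'. The gap is right after 'offer'.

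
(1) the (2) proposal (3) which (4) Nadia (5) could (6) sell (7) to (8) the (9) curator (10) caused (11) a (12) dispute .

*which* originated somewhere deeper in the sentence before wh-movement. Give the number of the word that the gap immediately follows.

'which' functions as the direct object of 'sell'. It moves to the left edge, and the trace sits right after 'sell':
The proposal which Nadia could sell ___ to the curator caused a dispute.
'sell' is word 6.

6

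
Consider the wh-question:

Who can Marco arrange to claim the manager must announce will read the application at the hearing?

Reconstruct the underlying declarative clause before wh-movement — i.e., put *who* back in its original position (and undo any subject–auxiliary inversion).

Marco can arrange to claim the manager must announce who will read the application at the hearing.

The filler 'who' is interpreted as the subject of the clause embedded under 'announce'. Wh-movement fronts it, leaving a gap right after 'announce':
Who can Marco arrange to claim the manager must announce ___ will read the application at the hearing?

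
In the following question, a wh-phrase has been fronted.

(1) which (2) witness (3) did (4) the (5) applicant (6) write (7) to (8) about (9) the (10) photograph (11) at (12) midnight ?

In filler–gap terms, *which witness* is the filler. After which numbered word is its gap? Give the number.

Before movement: The applicant did write to which witness about the photograph at midnight.
The filler 'which witness' is interpreted as the object of the preposition 'to'. It moves to the left edge, and the trace sits right after 'to':
Which witness did the applicant write to ___ about the photograph at midnight?
'to' is word 7.

7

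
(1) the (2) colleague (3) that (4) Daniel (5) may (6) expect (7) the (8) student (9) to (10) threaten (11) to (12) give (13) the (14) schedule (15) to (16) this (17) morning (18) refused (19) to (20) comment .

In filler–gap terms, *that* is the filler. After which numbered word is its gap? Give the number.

15

'that' is the object of the preposition 'to' (recipient of 'give'). It moves to the left edge, and the trace sits right after 'to':
The colleague that Daniel may expect the student to threaten to give the schedule to ___ this morning refused to comment.
'to' is word 15.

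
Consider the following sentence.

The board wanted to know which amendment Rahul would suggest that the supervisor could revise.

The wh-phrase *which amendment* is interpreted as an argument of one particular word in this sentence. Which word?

Before movement: Rahul would suggest that the supervisor could revise which amendment.
The filler 'which amendment' is interpreted as the direct object of 'revise'. Wh-movement fronts it, leaving a gap right after 'revise':
The board wanted to know which amendment Rahul would suggest that the supervisor could revise ___.

revise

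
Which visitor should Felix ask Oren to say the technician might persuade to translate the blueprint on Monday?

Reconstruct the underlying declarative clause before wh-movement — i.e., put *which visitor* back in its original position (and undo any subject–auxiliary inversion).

Felix should ask Oren to say the technician might persuade which visitor to translate the blueprint on Monday.

'which visitor' functions as the direct object of 'persuade'. It moves to the left edge, and the trace sits right after 'persuade':
Which visitor should Felix ask Oren to say the technician might persuade ___ to translate the blueprint on Monday?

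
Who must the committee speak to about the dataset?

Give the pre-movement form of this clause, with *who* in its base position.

'who' is the object of the preposition 'to'. Wh-movement fronts it, leaving a gap right after 'to':
Who must the committee speak to ___ about the dataset?

The committee must speak to who about the dataset.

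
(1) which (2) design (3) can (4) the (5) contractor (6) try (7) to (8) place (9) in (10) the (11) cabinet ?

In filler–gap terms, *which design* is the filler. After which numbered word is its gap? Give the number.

Before movement: The contractor can try to place which design in the cabinet.
The filler 'which design' is interpreted as the direct object of 'place'. Wh-movement fronts it, leaving a gap right after 'place':
Which design can the contractor try to place ___ in the cabinet?
'place' is word 8.

8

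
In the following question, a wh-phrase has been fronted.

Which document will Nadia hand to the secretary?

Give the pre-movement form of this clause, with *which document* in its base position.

The filler 'which document' is interpreted as the direct object of 'hand'. It moves to the left edge, and the trace sits right after 'hand':
Which document will Nadia hand ___ to the secretary?

Nadia will hand which document to the secretary.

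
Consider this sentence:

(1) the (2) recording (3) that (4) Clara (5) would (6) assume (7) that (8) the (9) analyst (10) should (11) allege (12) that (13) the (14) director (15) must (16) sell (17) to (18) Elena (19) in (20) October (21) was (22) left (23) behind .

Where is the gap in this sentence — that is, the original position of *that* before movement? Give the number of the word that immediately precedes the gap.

The filler 'that' is interpreted as the direct object of 'sell'. Fronting leaves a gap immediately after 'sell':
The recording that Clara would assume that the analyst should allege that the director must sell ___ to Elena in October was left behind.
'sell' is word 16.

16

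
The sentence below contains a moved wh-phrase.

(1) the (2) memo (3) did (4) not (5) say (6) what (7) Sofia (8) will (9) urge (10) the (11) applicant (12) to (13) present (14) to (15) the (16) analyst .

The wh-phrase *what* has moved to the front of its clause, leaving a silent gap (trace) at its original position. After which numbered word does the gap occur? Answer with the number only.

13

Pre-movement form: Sofia will urge the applicant to present what to the analyst.
'what' functions as the direct object of 'present'. Wh-movement fronts it, leaving a gap right after 'present':
The memo did not say what Sofia will urge the applicant to present ___ to the analyst.
'present' is word 13.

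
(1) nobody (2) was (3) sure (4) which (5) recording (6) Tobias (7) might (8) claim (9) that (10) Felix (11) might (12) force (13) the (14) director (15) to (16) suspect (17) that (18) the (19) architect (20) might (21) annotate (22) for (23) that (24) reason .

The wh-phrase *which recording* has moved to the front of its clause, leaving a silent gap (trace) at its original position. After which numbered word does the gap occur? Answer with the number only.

21

Before movement: Tobias might claim that Felix might force the director to suspect that the architect might annotate which recording for that reason.
The filler 'which recording' is interpreted as the direct object of 'annotate'. It moves to the left edge, and the trace sits right after 'annotate':
Nobody was sure which recording Tobias might claim that Felix might force the director to suspect that the architect might annotate ___ for that reason.
'annotate' is word 21.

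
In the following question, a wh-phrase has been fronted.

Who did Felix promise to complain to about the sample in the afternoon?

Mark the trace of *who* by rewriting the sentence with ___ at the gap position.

Before movement: Felix did promise to complain to who about the sample in the afternoon.
The filler 'who' is interpreted as the object of the preposition 'to'. The gap is right after 'to'.

Who did Felix promise to complain to ___ about the sample in the afternoon?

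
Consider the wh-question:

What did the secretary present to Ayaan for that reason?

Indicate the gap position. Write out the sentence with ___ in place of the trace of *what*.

What did the secretary present ___ to Ayaan for that reason?

Underlying clause: The secretary did present what to Ayaan for that reason.
'what' is the direct object of 'present'. The gap is right after 'present'.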